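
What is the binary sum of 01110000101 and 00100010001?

Add column by column from the right: bit + bit + carry-in; write the sum mod 2, carry 1 when the sum is 2 or 3.
carry:  11000000010
        01110000101
+       00100010001
-------------------
       010010010110
(the carry out of the leftmost column, 0, becomes the leading bit)
Decimal check:
  01110000101 = 512 + 256 + 128 + 4 + 1 = 901
  00100010001 = 256 + 16 + 1 = 273
  901 + 273 = 1174, and 010010010110 = 1024 + 128 + 16 + 4 + 2 = 1174 ✓



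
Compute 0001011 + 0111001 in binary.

Add column by column from the right: bit + bit + carry-in; write the sum mod 2, carry 1 when the sum is 2 or 3.
carry:  1110110
        0001011
+       0111001
---------------
       01000100
(the carry out of the leftmost column, 0, becomes the leading bit)
Decimal check:
  0001011 = 8 + 2 + 1 = 11
  0111001 = 32 + 16 + 8 + 1 = 57
  11 + 57 = 68, and 01000100 = 64 + 4 = 68 ✓



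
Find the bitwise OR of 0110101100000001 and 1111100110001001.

OR: 1 when either bit is 1
  0110101100000001
| 1111100110001001
------------------
  1111101110001001
Decimal: 27393 | 63881 = 64393



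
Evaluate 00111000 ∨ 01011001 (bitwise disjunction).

OR: 1 when either bit is 1
  00111000
| 01011001
----------
  01111001
Decimal: 56 | 89 = 121



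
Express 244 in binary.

Using repeated division by 2:
244 ÷ 2 = 122 remainder 0
122 ÷ 2 = 61 remainder 0
61 ÷ 2 = 30 remainder 1
30 ÷ 2 = 15 remainder 0
15 ÷ 2 = 7 remainder 1
7 ÷ 2 = 3 remainder 1
3 ÷ 2 = 1 remainder 1
1 ÷ 2 = 0 remainder 1
Reading remainders bottom to top: 11110100



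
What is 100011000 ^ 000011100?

XOR: 1 when bits differ
  100011000
^ 000011100
-----------
  100000100
Decimal: 280 ^ 28 = 260



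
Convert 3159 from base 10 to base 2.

Using repeated division by 2:
3159 ÷ 2 = 1579 remainder 1
1579 ÷ 2 = 789 remainder 1
789 ÷ 2 = 394 remainder 1
394 ÷ 2 = 197 remainder 0
197 ÷ 2 = 98 remainder 1
98 ÷ 2 = 49 remainder 0
49 ÷ 2 = 24 remainder 1
24 ÷ 2 = 12 remainder 0
12 ÷ 2 = 6 remainder 0
6 ÷ 2 = 3 remainder 0
3 ÷ 2 = 1 remainder 1
1 ÷ 2 = 0 remainder 1
Reading remainders bottom to top: 110001010111



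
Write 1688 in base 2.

Using repeated division by 2:
1688 ÷ 2 = 844 remainder 0
844 ÷ 2 = 422 remainder 0
422 ÷ 2 = 211 remainder 0
211 ÷ 2 = 105 remainder 1
105 ÷ 2 = 52 remainder 1
52 ÷ 2 = 26 remainder 0
26 ÷ 2 = 13 remainder 0
13 ÷ 2 = 6 remainder 1
6 ÷ 2 = 3 remainder 0
3 ÷ 2 = 1 remainder 1
1 ÷ 2 = 0 remainder 1
Reading remainders bottom to top: 11010011000



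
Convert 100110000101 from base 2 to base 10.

Sum of powers of 2 for each 1-bit:
2^0 + 2^2 + 2^7 + 2^8 + 2^11
= 1 + 4 + 128 + 256 + 2048
= 2437



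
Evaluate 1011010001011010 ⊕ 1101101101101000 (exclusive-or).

XOR: 1 when bits differ
  1011010001011010
^ 1101101101101000
------------------
  0110111100110010
Decimal: 46170 ^ 56168 = 28466



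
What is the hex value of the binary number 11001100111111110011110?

Group into 4-bit nibbles from right:
  0110 = 6
  0110 = 6
  0111 = 7
  1111 = F
  1001 = 9
  1110 = E
Result: 667F9E



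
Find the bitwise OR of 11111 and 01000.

OR: 1 when either bit is 1
  11111
| 01000
-------
  11111
Decimal: 31 | 8 = 31



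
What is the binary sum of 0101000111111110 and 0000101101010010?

Add column by column from the right: bit + bit + carry-in; write the sum mod 2, carry 1 when the sum is 2 or 3.
carry:  0000011111111100
        0101000111111110
+       0000101101010010
------------------------
       00101110101010000
(the carry out of the leftmost column, 0, becomes the leading bit)
Decimal check:
  0101000111111110 = 16384 + 4096 + 256 + 128 + 64 + 32 + 16 + 8 + 4 + 2 = 20990
  0000101101010010 = 2048 + 512 + 256 + 64 + 16 + 2 = 2898
  20990 + 2898 = 23888, and 00101110101010000 = 16384 + 4096 + 2048 + 1024 + 256 + 64 + 16 = 23888 ✓



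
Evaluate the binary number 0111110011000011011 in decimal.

Sum of powers of 2 for each 1-bit:
2^0 + 2^1 + 2^3 + 2^4 + 2^9 + 2^10 + 2^13 + 2^14 + 2^15 + 2^16 + 2^17
= 1 + 2 + 8 + 16 + 512 + 1024 + 8192 + 16384 + 32768 + 65536 + 131072
= 255515



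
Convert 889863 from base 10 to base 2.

Using repeated division by 2:
889863 ÷ 2 = 444931 remainder 1
444931 ÷ 2 = 222465 remainder 1
222465 ÷ 2 = 111232 remainder 1
111232 ÷ 2 = 55616 remainder 0
55616 ÷ 2 = 27808 remainder 0
27808 ÷ 2 = 13904 remainder 0
13904 ÷ 2 = 6952 remainder 0
6952 ÷ 2 = 3476 remainder 0
3476 ÷ 2 = 1738 remainder 0
1738 ÷ 2 = 869 remainder 0
869 ÷ 2 = 434 remainder 1
434 ÷ 2 = 217 remainder 0
217 ÷ 2 = 108 remainder 1
108 ÷ 2 = 54 remainder 0
54 ÷ 2 = 27 remainder 0
27 ÷ 2 = 13 remainder 1
13 ÷ 2 = 6 remainder 1
6 ÷ 2 = 3 remainder 0
3 ÷ 2 = 1 remainder 1
1 ÷ 2 = 0 remainder 1
Reading remainders bottom to top: 11011001010000000111



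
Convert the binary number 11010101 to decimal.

Sum of powers of 2 for each 1-bit:
2^0 + 2^2 + 2^4 + 2^6 + 2^7
= 1 + 4 + 16 + 64 + 128
= 213



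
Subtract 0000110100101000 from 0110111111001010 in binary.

Method 1 - Direct subtraction (column by column from the right: bit − bit − borrow-in; if negative, add 2 and borrow 1 from the next column):
borrow: 0000000001000000
        0110111111001010
-       0000110100101000
------------------------
        0110001010100010

Method 2 - Add two's complement:
Two's complement of 0000110100101000: invert → 1111001011010111, add 1 → 1111001011011000
  0110111111001010
+ 1111001011011000
------------------
 10110001010100010  (end carry out of the top bit = 1)
Discarding the end carry: 0110001010100010
Decimal check:
  0110111111001010 = 16384 + 8192 + 2048 + 1024 + 512 + 256 + 128 + 64 + 8 + 2 = 28618
  0000110100101000 = 2048 + 1024 + 256 + 32 + 8 = 3368
  28618 - 3368 = 25250, and 0110001010100010 = 16384 + 8192 + 512 + 128 + 32 + 2 = 25250 ✓



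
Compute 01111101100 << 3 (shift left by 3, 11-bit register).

Original: 01111101100 (decimal 1004)
Shift left by 3 positions
Append 3 zeros on the right and drop the 3 high bits that overflow the 11-bit width
Result: 11101100000 (decimal 1888)
Equivalent: 1004 << 3 = 1004 × 2^3 = 8032, truncated to 11 bits = 1888



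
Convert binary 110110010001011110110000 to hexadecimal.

Group into 4-bit nibbles from right:
  1101 = D
  1001 = 9
  0001 = 1
  0111 = 7
  1011 = B
  0000 = 0
Result: D917B0



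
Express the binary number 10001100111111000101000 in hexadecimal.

Group into 4-bit nibbles from right:
  0100 = 4
  0110 = 6
  0111 = 7
  1110 = E
  0010 = 2
  1000 = 8
Result: 467E28



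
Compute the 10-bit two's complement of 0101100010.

Original: 0101100010
Step 1 - Invert all bits: 1010011101
Step 2 - Add 1: 1010011110
Verification: 0101100010 + 1010011110 = 10000000000; discarding the end carry (carry out of the top bit) leaves the 10-bit value 0000000000, as required for x + (-x)



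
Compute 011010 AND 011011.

AND: 1 only when both bits are 1
  011010
& 011011
--------
  011010
Decimal: 26 & 27 = 26



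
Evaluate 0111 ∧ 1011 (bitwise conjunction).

AND: 1 only when both bits are 1
  0111
& 1011
------
  0011
Decimal: 7 & 11 = 3



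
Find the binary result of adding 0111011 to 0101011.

Add column by column from the right: bit + bit + carry-in; write the sum mod 2, carry 1 when the sum is 2 or 3.
carry:  1110110
        0111011
+       0101011
---------------
       01100110
(the carry out of the leftmost column, 0, becomes the leading bit)
Decimal check:
  0111011 = 32 + 16 + 8 + 2 + 1 = 59
  0101011 = 32 + 8 + 2 + 1 = 43
  59 + 43 = 102, and 01100110 = 64 + 32 + 4 + 2 = 102 ✓



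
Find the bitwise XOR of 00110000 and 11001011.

XOR: 1 when bits differ
  00110000
^ 11001011
----------
  11111011
Decimal: 48 ^ 203 = 251



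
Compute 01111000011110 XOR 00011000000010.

XOR: 1 when bits differ
  01111000011110
^ 00011000000010
----------------
  01100000011100
Decimal: 7710 ^ 1538 = 6172



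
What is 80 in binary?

Using repeated division by 2:
80 ÷ 2 = 40 remainder 0
40 ÷ 2 = 20 remainder 0
20 ÷ 2 = 10 remainder 0
10 ÷ 2 = 5 remainder 0
5 ÷ 2 = 2 remainder 1
2 ÷ 2 = 1 remainder 0
1 ÷ 2 = 0 remainder 1
Reading remainders bottom to top: 1010000



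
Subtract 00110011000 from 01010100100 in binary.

Method 1 - Direct subtraction (column by column from the right: bit − bit − borrow-in; if negative, add 2 and borrow 1 from the next column):
borrow: 01000110000
        01010100100
-       00110011000
-------------------
        00100001100

Method 2 - Add two's complement:
Two's complement of 00110011000: invert → 11001100111, add 1 → 11001101000
  01010100100
+ 11001101000
-------------
 100100001100  (end carry out of the top bit = 1)
Discarding the end carry: 00100001100
Decimal check:
  01010100100 = 512 + 128 + 32 + 4 = 676
  00110011000 = 256 + 128 + 16 + 8 = 408
  676 - 408 = 268, and 00100001100 = 256 + 8 + 4 = 268 ✓



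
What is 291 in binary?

Using repeated division by 2:
291 ÷ 2 = 145 remainder 1
145 ÷ 2 = 72 remainder 1
72 ÷ 2 = 36 remainder 0
36 ÷ 2 = 18 remainder 0
18 ÷ 2 = 9 remainder 0
9 ÷ 2 = 4 remainder 1
4 ÷ 2 = 2 remainder 0
2 ÷ 2 = 1 remainder 0
1 ÷ 2 = 0 remainder 1
Reading remainders bottom to top: 100100011



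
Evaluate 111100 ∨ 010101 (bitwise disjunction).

OR: 1 when either bit is 1
  111100
| 010101
--------
  111101
Decimal: 60 | 21 = 61



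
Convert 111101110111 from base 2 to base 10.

Sum of powers of 2 for each 1-bit:
2^0 + 2^1 + 2^2 + 2^4 + 2^5 + 2^6 + 2^8 + 2^9 + 2^10 + 2^11
= 1 + 2 + 4 + 16 + 32 + 64 + 256 + 512 + 1024 + 2048
= 3959



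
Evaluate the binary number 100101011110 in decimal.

Sum of powers of 2 for each 1-bit:
2^1 + 2^2 + 2^3 + 2^4 + 2^6 + 2^8 + 2^11
= 2 + 4 + 8 + 16 + 64 + 256 + 2048
= 2398



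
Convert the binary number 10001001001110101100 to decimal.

Sum of powers of 2 for each 1-bit:
2^2 + 2^3 + 2^5 + 2^7 + 2^8 + 2^9 + 2^12 + 2^15 + 2^19
= 4 + 8 + 32 + 128 + 256 + 512 + 4096 + 32768 + 524288
= 562092



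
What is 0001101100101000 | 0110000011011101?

OR: 1 when either bit is 1
  0001101100101000
| 0110000011011101
------------------
  0111101111111101
Decimal: 6952 | 24797 = 31741



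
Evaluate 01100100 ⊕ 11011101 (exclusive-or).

XOR: 1 when bits differ
  01100100
^ 11011101
----------
  10111001
Decimal: 100 ^ 221 = 185



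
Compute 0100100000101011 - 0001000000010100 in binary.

Method 1 - Direct subtraction (column by column from the right: bit − bit − borrow-in; if negative, add 2 and borrow 1 from the next column):
borrow: 0110000000101000
        0100100000101011
-       0001000000010100
------------------------
        0011100000010111

Method 2 - Add two's complement:
Two's complement of 0001000000010100: invert → 1110111111101011, add 1 → 1110111111101100
  0100100000101011
+ 1110111111101100
------------------
 10011100000010111  (end carry out of the top bit = 1)
Discarding the end carry: 0011100000010111
Decimal check:
  0100100000101011 = 16384 + 2048 + 32 + 8 + 2 + 1 = 18475
  0001000000010100 = 4096 + 16 + 4 = 4116
  18475 - 4116 = 14359, and 0011100000010111 = 8192 + 4096 + 2048 + 16 + 4 + 2 + 1 = 14359 ✓



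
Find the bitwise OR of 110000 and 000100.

OR: 1 when either bit is 1
  110000
| 000100
--------
  110100
Decimal: 48 | 4 = 52



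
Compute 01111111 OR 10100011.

OR: 1 when either bit is 1
  01111111
| 10100011
----------
  11111111
Decimal: 127 | 163 = 255



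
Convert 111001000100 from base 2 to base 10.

Sum of powers of 2 for each 1-bit:
2^2 + 2^6 + 2^9 + 2^10 + 2^11
= 4 + 64 + 512 + 1024 + 2048
= 3652



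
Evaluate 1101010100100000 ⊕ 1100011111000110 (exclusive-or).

XOR: 1 when bits differ
  1101010100100000
^ 1100011111000110
------------------
  0001001011100110
Decimal: 54560 ^ 51142 = 4838



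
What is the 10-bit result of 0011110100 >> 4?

Original: 0011110100 (decimal 244)
Shift right by 4 positions
Drop the 4 low bits; fill with zeros on the left
Result: 0000001111 (decimal 15)
Equivalent: 244 >> 4 = 244 ÷ 2^4 = 15



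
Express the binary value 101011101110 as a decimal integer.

Sum of powers of 2 for each 1-bit:
2^1 + 2^2 + 2^3 + 2^5 + 2^6 + 2^7 + 2^9 + 2^11
= 2 + 4 + 8 + 32 + 64 + 128 + 512 + 2048
= 2798



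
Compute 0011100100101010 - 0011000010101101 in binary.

Method 1 - Direct subtraction (column by column from the right: bit − bit − borrow-in; if negative, add 2 and borrow 1 from the next column):
borrow: 0000000111111010
        0011100100101010
-       0011000010101101
------------------------
        0000100001111101

Method 2 - Add two's complement:
Two's complement of 0011000010101101: invert → 1100111101010010, add 1 → 1100111101010011
  0011100100101010
+ 1100111101010011
------------------
 10000100001111101  (end carry out of the top bit = 1)
Discarding the end carry: 0000100001111101
Decimal check:
  0011100100101010 = 8192 + 4096 + 2048 + 256 + 32 + 8 + 2 = 14634
  0011000010101101 = 8192 + 4096 + 128 + 32 + 8 + 4 + 1 = 12461
  14634 - 12461 = 2173, and 0000100001111101 = 2048 + 64 + 32 + 16 + 8 + 4 + 1 = 2173 ✓



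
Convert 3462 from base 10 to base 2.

Using repeated division by 2:
3462 ÷ 2 = 1731 remainder 0
1731 ÷ 2 = 865 remainder 1
865 ÷ 2 = 432 remainder 1
432 ÷ 2 = 216 remainder 0
216 ÷ 2 = 108 remainder 0
108 ÷ 2 = 54 remainder 0
54 ÷ 2 = 27 remainder 0
27 ÷ 2 = 13 remainder 1
13 ÷ 2 = 6 remainder 1
6 ÷ 2 = 3 remainder 0
3 ÷ 2 = 1 remainder 1
1 ÷ 2 = 0 remainder 1
Reading remainders bottom to top: 110110000110



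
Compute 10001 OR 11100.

OR: 1 when either bit is 1
  10001
| 11100
-------
  11101
Decimal: 17 | 28 = 29



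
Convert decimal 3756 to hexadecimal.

Using repeated division by 16 (digits 10–15 are A–F):
3756 ÷ 16 = 234 remainder 12 (C)
234 ÷ 16 = 14 remainder 10 (A)
14 ÷ 16 = 0 remainder 14 (E)
Reading remainders bottom to top: EAC



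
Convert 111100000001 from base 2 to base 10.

Sum of powers of 2 for each 1-bit:
2^0 + 2^8 + 2^9 + 2^10 + 2^11
= 1 + 256 + 512 + 1024 + 2048
= 3841



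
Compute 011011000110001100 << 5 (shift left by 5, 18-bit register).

Original: 011011000110001100 (decimal 110988)
Shift left by 5 positions
Append 5 zeros on the right and drop the 5 high bits that overflow the 18-bit width
Result: 100011000110000000 (decimal 143744)
Equivalent: 110988 << 5 = 110988 × 2^5 = 3551616, truncated to 18 bits = 143744



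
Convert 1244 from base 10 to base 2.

Using repeated division by 2:
1244 ÷ 2 = 622 remainder 0
622 ÷ 2 = 311 remainder 0
311 ÷ 2 = 155 remainder 1
155 ÷ 2 = 77 remainder 1
77 ÷ 2 = 38 remainder 1
38 ÷ 2 = 19 remainder 0
19 ÷ 2 = 9 remainder 1
9 ÷ 2 = 4 remainder 1
4 ÷ 2 = 2 remainder 0
2 ÷ 2 = 1 remainder 0
1 ÷ 2 = 0 remainder 1
Reading remainders bottom to top: 10011011100



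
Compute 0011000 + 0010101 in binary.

Add column by column from the right: bit + bit + carry-in; write the sum mod 2, carry 1 when the sum is 2 or 3.
carry:  0100000
        0011000
+       0010101
---------------
       00101101
(the carry out of the leftmost column, 0, becomes the leading bit)
Decimal check:
  0011000 = 16 + 8 = 24
  0010101 = 16 + 4 + 1 = 21
  24 + 21 = 45, and 00101101 = 32 + 8 + 4 + 1 = 45 ✓



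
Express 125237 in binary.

Using repeated division by 2:
125237 ÷ 2 = 62618 remainder 1
62618 ÷ 2 = 31309 remainder 0
31309 ÷ 2 = 15654 remainder 1
15654 ÷ 2 = 7827 remainder 0
7827 ÷ 2 = 3913 remainder 1
3913 ÷ 2 = 1956 remainder 1
1956 ÷ 2 = 978 remainder 0
978 ÷ 2 = 489 remainder 0
489 ÷ 2 = 244 remainder 1
244 ÷ 2 = 122 remainder 0
122 ÷ 2 = 61 remainder 0
61 ÷ 2 = 30 remainder 1
30 ÷ 2 = 15 remainder 0
15 ÷ 2 = 7 remainder 1
7 ÷ 2 = 3 remainder 1
3 ÷ 2 = 1 remainder 1
1 ÷ 2 = 0 remainder 1
Reading remainders bottom to top: 11110100100110101



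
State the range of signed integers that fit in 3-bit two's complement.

For 3-bit two's complement:
Minimum: -2^2 = -4
Maximum: 2^2 - 1 = 3



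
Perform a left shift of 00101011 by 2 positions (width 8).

Original: 00101011 (decimal 43)
Shift left by 2 positions
Append 2 zeros on the right
Result: 10101100 (decimal 172)
Equivalent: 43 << 2 = 43 × 2^2 = 172



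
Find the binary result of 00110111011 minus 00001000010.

Method 1 - Direct subtraction (column by column from the right: bit − bit − borrow-in; if negative, add 2 and borrow 1 from the next column):
borrow: 00010000000
        00110111011
-       00001000010
-------------------
        00101111001

Method 2 - Add two's complement:
Two's complement of 00001000010: invert → 11110111101, add 1 → 11110111110
  00110111011
+ 11110111110
-------------
 100101111001  (end carry out of the top bit = 1)
Discarding the end carry: 00101111001
Decimal check:
  00110111011 = 256 + 128 + 32 + 16 + 8 + 2 + 1 = 443
  00001000010 = 64 + 2 = 66
  443 - 66 = 377, and 00101111001 = 256 + 64 + 32 + 16 + 8 + 1 = 377 ✓



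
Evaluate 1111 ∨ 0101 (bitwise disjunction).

OR: 1 when either bit is 1
  1111
| 0101
------
  1111
Decimal: 15 | 5 = 15



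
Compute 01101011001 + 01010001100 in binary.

Add column by column from the right: bit + bit + carry-in; write the sum mod 2, carry 1 when the sum is 2 or 3.
carry:  10000110000
        01101011001
+       01010001100
-------------------
       010111100101
(the carry out of the leftmost column, 0, becomes the leading bit)
Decimal check:
  01101011001 = 512 + 256 + 64 + 16 + 8 + 1 = 857
  01010001100 = 512 + 128 + 8 + 4 = 652
  857 + 652 = 1509, and 010111100101 = 1024 + 256 + 128 + 64 + 32 + 4 + 1 = 1509 ✓



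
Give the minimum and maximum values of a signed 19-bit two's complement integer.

For 19-bit two's complement:
Minimum: -2^18 = -262144
Maximum: 2^18 - 1 = 262143



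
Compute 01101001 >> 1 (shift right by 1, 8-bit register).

Original: 01101001 (decimal 105)
Shift right by 1 position
Drop the 1 low bit; fill with zero on the left
Result: 00110100 (decimal 52)
Equivalent: 105 >> 1 = 105 ÷ 2^1 = 52



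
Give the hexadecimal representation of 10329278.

Using repeated division by 16 (digits 10–15 are A–F):
10329278 ÷ 16 = 645579 remainder 14 (E)
645579 ÷ 16 = 40348 remainder 11 (B)
40348 ÷ 16 = 2521 remainder 12 (C)
2521 ÷ 16 = 157 remainder 9
157 ÷ 16 = 9 remainder 13 (D)
9 ÷ 16 = 0 remainder 9
Reading remainders bottom to top: 9D9CBE



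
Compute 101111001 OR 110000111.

OR: 1 when either bit is 1
  101111001
| 110000111
-----------
  111111111
Decimal: 377 | 391 = 511



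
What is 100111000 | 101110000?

OR: 1 when either bit is 1
  100111000
| 101110000
-----------
  101111000
Decimal: 312 | 368 = 376



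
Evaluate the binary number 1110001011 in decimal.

Sum of powers of 2 for each 1-bit:
2^0 + 2^1 + 2^3 + 2^7 + 2^8 + 2^9
= 1 + 2 + 8 + 128 + 256 + 512
= 907



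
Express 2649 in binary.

Using repeated division by 2:
2649 ÷ 2 = 1324 remainder 1
1324 ÷ 2 = 662 remainder 0
662 ÷ 2 = 331 remainder 0
331 ÷ 2 = 165 remainder 1
165 ÷ 2 = 82 remainder 1
82 ÷ 2 = 41 remainder 0
41 ÷ 2 = 20 remainder 1
20 ÷ 2 = 10 remainder 0
10 ÷ 2 = 5 remainder 0
5 ÷ 2 = 2 remainder 1
2 ÷ 2 = 1 remainder 0
1 ÷ 2 = 0 remainder 1
Reading remainders bottom to top: 101001011001



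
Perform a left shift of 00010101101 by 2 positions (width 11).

Original: 00010101101 (decimal 173)
Shift left by 2 positions
Append 2 zeros on the right
Result: 01010110100 (decimal 692)
Equivalent: 173 << 2 = 173 × 2^2 = 692



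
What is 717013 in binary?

Using repeated division by 2:
717013 ÷ 2 = 358506 remainder 1
358506 ÷ 2 = 179253 remainder 0
179253 ÷ 2 = 89626 remainder 1
89626 ÷ 2 = 44813 remainder 0
44813 ÷ 2 = 22406 remainder 1
22406 ÷ 2 = 11203 remainder 0
11203 ÷ 2 = 5601 remainder 1
5601 ÷ 2 = 2800 remainder 1
2800 ÷ 2 = 1400 remainder 0
1400 ÷ 2 = 700 remainder 0
700 ÷ 2 = 350 remainder 0
350 ÷ 2 = 175 remainder 0
175 ÷ 2 = 87 remainder 1
87 ÷ 2 = 43 remainder 1
43 ÷ 2 = 21 remainder 1
21 ÷ 2 = 10 remainder 1
10 ÷ 2 = 5 remainder 0
5 ÷ 2 = 2 remainder 1
2 ÷ 2 = 1 remainder 0
1 ÷ 2 = 0 remainder 1
Reading remainders bottom to top: 10101111000011010101



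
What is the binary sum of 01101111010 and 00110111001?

Add column by column from the right: bit + bit + carry-in; write the sum mod 2, carry 1 when the sum is 2 or 3.
carry:  11111110000
        01101111010
+       00110111001
-------------------
       010100110011
(the carry out of the leftmost column, 0, becomes the leading bit)
Decimal check:
  01101111010 = 512 + 256 + 64 + 32 + 16 + 8 + 2 = 890
  00110111001 = 256 + 128 + 32 + 16 + 8 + 1 = 441
  890 + 441 = 1331, and 010100110011 = 1024 + 256 + 32 + 16 + 2 + 1 = 1331 ✓



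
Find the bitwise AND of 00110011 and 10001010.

AND: 1 only when both bits are 1
  00110011
& 10001010
----------
  00000010
Decimal: 51 & 138 = 2



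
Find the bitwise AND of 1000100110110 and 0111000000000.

AND: 1 only when both bits are 1
  1000100110110
& 0111000000000
---------------
  0000000000000
Decimal: 4406 & 3584 = 0



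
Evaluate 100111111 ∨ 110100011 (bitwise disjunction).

OR: 1 when either bit is 1
  100111111
| 110100011
-----------
  110111111
Decimal: 319 | 419 = 447



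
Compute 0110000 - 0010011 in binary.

Method 1 - Direct subtraction (column by column from the right: bit − bit − borrow-in; if negative, add 2 and borrow 1 from the next column):
borrow: 0111110
        0110000
-       0010011
---------------
        0011101

Method 2 - Add two's complement:
Two's complement of 0010011: invert → 1101100, add 1 → 1101101
  0110000
+ 1101101
---------
 10011101  (end carry out of the top bit = 1)
Discarding the end carry: 0011101
Decimal check:
  0110000 = 32 + 16 = 48
  0010011 = 16 + 2 + 1 = 19
  48 - 19 = 29, and 0011101 = 16 + 8 + 4 + 1 = 29 ✓



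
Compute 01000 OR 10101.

OR: 1 when either bit is 1
  01000
| 10101
-------
  11101
Decimal: 8 | 21 = 29



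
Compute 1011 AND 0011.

AND: 1 only when both bits are 1
  1011
& 0011
------
  0011
Decimal: 11 & 3 = 3



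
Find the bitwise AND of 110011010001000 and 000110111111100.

AND: 1 only when both bits are 1
  110011010001000
& 000110111111100
-----------------
  000010010001000
Decimal: 26248 & 3580 = 1160



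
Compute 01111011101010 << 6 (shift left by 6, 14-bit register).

Original: 01111011101010 (decimal 7914)
Shift left by 6 positions
Append 6 zeros on the right and drop the 6 high bits that overflow the 14-bit width
Result: 11101010000000 (decimal 14976)
Equivalent: 7914 << 6 = 7914 × 2^6 = 506496, truncated to 14 bits = 14976



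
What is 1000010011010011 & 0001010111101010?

AND: 1 only when both bits are 1
  1000010011010011
& 0001010111101010
------------------
  0000010011000010
Decimal: 34003 & 5610 = 1218



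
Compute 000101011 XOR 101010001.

XOR: 1 when bits differ
  000101011
^ 101010001
-----------
  101111010
Decimal: 43 ^ 337 = 378



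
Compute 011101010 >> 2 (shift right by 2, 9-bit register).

Original: 011101010 (decimal 234)
Shift right by 2 positions
Drop the 2 low bits; fill with zeros on the left
Result: 000111010 (decimal 58)
Equivalent: 234 >> 2 = 234 ÷ 2^2 = 58



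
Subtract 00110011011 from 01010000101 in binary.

Method 1 - Direct subtraction (column by column from the right: bit − bit − borrow-in; if negative, add 2 and borrow 1 from the next column):
borrow: 01111110100
        01010000101
-       00110011011
-------------------
        00011101010

Method 2 - Add two's complement:
Two's complement of 00110011011: invert → 11001100100, add 1 → 11001100101
  01010000101
+ 11001100101
-------------
 100011101010  (end carry out of the top bit = 1)
Discarding the end carry: 00011101010
Decimal check:
  01010000101 = 512 + 128 + 4 + 1 = 645
  00110011011 = 256 + 128 + 16 + 8 + 2 + 1 = 411
  645 - 411 = 234, and 00011101010 = 128 + 64 + 32 + 8 + 2 = 234 ✓



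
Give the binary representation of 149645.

Using repeated division by 2:
149645 ÷ 2 = 74822 remainder 1
74822 ÷ 2 = 37411 remainder 0
37411 ÷ 2 = 18705 remainder 1
18705 ÷ 2 = 9352 remainder 1
9352 ÷ 2 = 4676 remainder 0
4676 ÷ 2 = 2338 remainder 0
2338 ÷ 2 = 1169 remainder 0
1169 ÷ 2 = 584 remainder 1
584 ÷ 2 = 292 remainder 0
292 ÷ 2 = 146 remainder 0
146 ÷ 2 = 73 remainder 0
73 ÷ 2 = 36 remainder 1
36 ÷ 2 = 18 remainder 0
18 ÷ 2 = 9 remainder 0
9 ÷ 2 = 4 remainder 1
4 ÷ 2 = 2 remainder 0
2 ÷ 2 = 1 remainder 0
1 ÷ 2 = 0 remainder 1
Reading remainders bottom to top: 100100100010001101



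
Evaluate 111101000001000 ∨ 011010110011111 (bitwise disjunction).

OR: 1 when either bit is 1
  111101000001000
| 011010110011111
-----------------
  111111110011111
Decimal: 31240 | 13727 = 32671



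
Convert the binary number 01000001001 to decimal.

Sum of powers of 2 for each 1-bit:
2^0 + 2^3 + 2^9
= 1 + 8 + 512
= 521



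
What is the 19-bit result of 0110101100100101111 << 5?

Original: 0110101100100101111 (decimal 219439)
Shift left by 5 positions
Append 5 zeros on the right and drop the 5 high bits that overflow the 19-bit width
Result: 0110010010111100000 (decimal 206304)
Equivalent: 219439 << 5 = 219439 × 2^5 = 7022048, truncated to 19 bits = 206304



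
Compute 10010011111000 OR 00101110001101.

OR: 1 when either bit is 1
  10010011111000
| 00101110001101
----------------
  10111111111101
Decimal: 9464 | 2957 = 12285



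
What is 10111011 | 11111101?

OR: 1 when either bit is 1
  10111011
| 11111101
----------
  11111111
Decimal: 187 | 253 = 255



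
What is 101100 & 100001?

AND: 1 only when both bits are 1
  101100
& 100001
--------
  100000
Decimal: 44 & 33 = 32



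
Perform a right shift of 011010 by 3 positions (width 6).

Original: 011010 (decimal 26)
Shift right by 3 positions
Drop the 3 low bits; fill with zeros on the left
Result: 000011 (decimal 3)
Equivalent: 26 >> 3 = 26 ÷ 2^3 = 3



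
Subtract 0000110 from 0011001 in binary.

Method 1 - Direct subtraction (column by column from the right: bit − bit − borrow-in; if negative, add 2 and borrow 1 from the next column):
borrow: 0001100
        0011001
-       0000110
---------------
        0010011

Method 2 - Add two's complement:
Two's complement of 0000110: invert → 1111001, add 1 → 1111010
  0011001
+ 1111010
---------
 10010011  (end carry out of the top bit = 1)
Discarding the end carry: 0010011
Decimal check:
  0011001 = 16 + 8 + 1 = 25
  0000110 = 4 + 2 = 6
  25 - 6 = 19, and 0010011 = 16 + 2 + 1 = 19 ✓



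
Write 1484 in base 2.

Using repeated division by 2:
1484 ÷ 2 = 742 remainder 0
742 ÷ 2 = 371 remainder 0
371 ÷ 2 = 185 remainder 1
185 ÷ 2 = 92 remainder 1
92 ÷ 2 = 46 remainder 0
46 ÷ 2 = 23 remainder 0
23 ÷ 2 = 11 remainder 1
11 ÷ 2 = 5 remainder 1
5 ÷ 2 = 2 remainder 1
2 ÷ 2 = 1 remainder 0
1 ÷ 2 = 0 remainder 1
Reading remainders bottom to top: 10111001100



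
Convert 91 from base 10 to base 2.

Using repeated division by 2:
91 ÷ 2 = 45 remainder 1
45 ÷ 2 = 22 remainder 1
22 ÷ 2 = 11 remainder 0
11 ÷ 2 = 5 remainder 1
5 ÷ 2 = 2 remainder 1
2 ÷ 2 = 1 remainder 0
1 ÷ 2 = 0 remainder 1
Reading remainders bottom to top: 1011011



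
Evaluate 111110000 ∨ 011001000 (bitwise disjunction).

OR: 1 when either bit is 1
  111110000
| 011001000
-----------
  111111000
Decimal: 496 | 200 = 504



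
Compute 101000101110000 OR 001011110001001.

OR: 1 when either bit is 1
  101000101110000
| 001011110001001
-----------------
  101011111111001
Decimal: 20848 | 6025 = 22521



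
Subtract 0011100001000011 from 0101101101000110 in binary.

Method 1 - Direct subtraction (column by column from the right: bit − bit − borrow-in; if negative, add 2 and borrow 1 from the next column):
borrow: 0100000000000110
        0101101101000110
-       0011100001000011
------------------------
        0010001100000011

Method 2 - Add two's complement:
Two's complement of 0011100001000011: invert → 1100011110111100, add 1 → 1100011110111101
  0101101101000110
+ 1100011110111101
------------------
 10010001100000011  (end carry out of the top bit = 1)
Discarding the end carry: 0010001100000011
Decimal check:
  0101101101000110 = 16384 + 4096 + 2048 + 512 + 256 + 64 + 4 + 2 = 23366
  0011100001000011 = 8192 + 4096 + 2048 + 64 + 2 + 1 = 14403
  23366 - 14403 = 8963, and 0010001100000011 = 8192 + 512 + 256 + 2 + 1 = 8963 ✓



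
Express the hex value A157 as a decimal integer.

Expand by place value (powers of 16):
Digit values: A = 10
A157 = 10 × 16^3 + 1 × 16^2 + 5 × 16^1 + 7 × 16^0
= 10 × 4096 + 1 × 256 + 5 × 16 + 7 × 1
= 40960 + 256 + 80 + 7
= 41303



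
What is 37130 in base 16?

Using repeated division by 16 (digits 10–15 are A–F):
37130 ÷ 16 = 2320 remainder 10 (A)
2320 ÷ 16 = 145 remainder 0
145 ÷ 16 = 9 remainder 1
9 ÷ 16 = 0 remainder 9
Reading remainders bottom to top: 910A



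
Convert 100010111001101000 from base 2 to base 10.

Sum of powers of 2 for each 1-bit:
2^3 + 2^5 + 2^6 + 2^9 + 2^10 + 2^11 + 2^13 + 2^17
= 8 + 32 + 64 + 512 + 1024 + 2048 + 8192 + 131072
= 142952



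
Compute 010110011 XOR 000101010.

XOR: 1 when bits differ
  010110011
^ 000101010
-----------
  010011001
Decimal: 179 ^ 42 = 153



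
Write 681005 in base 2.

Using repeated division by 2:
681005 ÷ 2 = 340502 remainder 1
340502 ÷ 2 = 170251 remainder 0
170251 ÷ 2 = 85125 remainder 1
85125 ÷ 2 = 42562 remainder 1
42562 ÷ 2 = 21281 remainder 0
21281 ÷ 2 = 10640 remainder 1
10640 ÷ 2 = 5320 remainder 0
5320 ÷ 2 = 2660 remainder 0
2660 ÷ 2 = 1330 remainder 0
1330 ÷ 2 = 665 remainder 0
665 ÷ 2 = 332 remainder 1
332 ÷ 2 = 166 remainder 0
166 ÷ 2 = 83 remainder 0
83 ÷ 2 = 41 remainder 1
41 ÷ 2 = 20 remainder 1
20 ÷ 2 = 10 remainder 0
10 ÷ 2 = 5 remainder 0
5 ÷ 2 = 2 remainder 1
2 ÷ 2 = 1 remainder 0
1 ÷ 2 = 0 remainder 1
Reading remainders bottom to top: 10100110010000101101



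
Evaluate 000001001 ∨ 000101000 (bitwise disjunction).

OR: 1 when either bit is 1
  000001001
| 000101000
-----------
  000101001
Decimal: 9 | 40 = 41



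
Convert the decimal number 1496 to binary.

Using repeated division by 2:
1496 ÷ 2 = 748 remainder 0
748 ÷ 2 = 374 remainder 0
374 ÷ 2 = 187 remainder 0
187 ÷ 2 = 93 remainder 1
93 ÷ 2 = 46 remainder 1
46 ÷ 2 = 23 remainder 0
23 ÷ 2 = 11 remainder 1
11 ÷ 2 = 5 remainder 1
5 ÷ 2 = 2 remainder 1
2 ÷ 2 = 1 remainder 0
1 ÷ 2 = 0 remainder 1
Reading remainders bottom to top: 10111011000



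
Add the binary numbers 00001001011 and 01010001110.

Add column by column from the right: bit + bit + carry-in; write the sum mod 2, carry 1 when the sum is 2 or 3.
carry:  00000011100
        00001001011
+       01010001110
-------------------
       001011011001
(the carry out of the leftmost column, 0, becomes the leading bit)
Decimal check:
  00001001011 = 64 + 8 + 2 + 1 = 75
  01010001110 = 512 + 128 + 8 + 4 + 2 = 654
  75 + 654 = 729, and 001011011001 = 512 + 128 + 64 + 16 + 8 + 1 = 729 ✓



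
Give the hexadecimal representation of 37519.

Using repeated division by 16 (digits 10–15 are A–F):
37519 ÷ 16 = 2344 remainder 15 (F)
2344 ÷ 16 = 146 remainder 8
146 ÷ 16 = 9 remainder 2
9 ÷ 16 = 0 remainder 9
Reading remainders bottom to top: 928F



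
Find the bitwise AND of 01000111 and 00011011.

AND: 1 only when both bits are 1
  01000111
& 00011011
----------
  00000011
Decimal: 71 & 27 = 3



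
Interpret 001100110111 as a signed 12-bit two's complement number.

Binary: 001100110111
Sign bit: 0 (non-negative)
Read directly as an unsigned value:
001100110111 = 512 + 256 + 32 + 16 + 4 + 2 + 1 = 823
Value: 823



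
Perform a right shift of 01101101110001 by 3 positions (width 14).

Original: 01101101110001 (decimal 7025)
Shift right by 3 positions
Drop the 3 low bits; fill with zeros on the left
Result: 00001101101110 (decimal 878)
Equivalent: 7025 >> 3 = 7025 ÷ 2^3 = 878



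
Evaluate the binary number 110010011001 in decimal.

Sum of powers of 2 for each 1-bit:
2^0 + 2^3 + 2^4 + 2^7 + 2^10 + 2^11
= 1 + 8 + 16 + 128 + 1024 + 2048
= 3225



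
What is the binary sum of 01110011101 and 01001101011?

Add column by column from the right: bit + bit + carry-in; write the sum mod 2, carry 1 when the sum is 2 or 3.
carry:  11111111110
        01110011101
+       01001101011
-------------------
       011000001000
(the carry out of the leftmost column, 0, becomes the leading bit)
Decimal check:
  01110011101 = 512 + 256 + 128 + 16 + 8 + 4 + 1 = 925
  01001101011 = 512 + 64 + 32 + 8 + 2 + 1 = 619
  925 + 619 = 1544, and 011000001000 = 1024 + 512 + 8 = 1544 ✓



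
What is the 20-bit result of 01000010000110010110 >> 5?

Original: 01000010000110010110 (decimal 270742)
Shift right by 5 positions
Drop the 5 low bits; fill with zeros on the left
Result: 00000010000100001100 (decimal 8460)
Equivalent: 270742 >> 5 = 270742 ÷ 2^5 = 8460



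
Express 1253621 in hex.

Using repeated division by 16 (digits 10–15 are A–F):
1253621 ÷ 16 = 78351 remainder 5
78351 ÷ 16 = 4896 remainder 15 (F)
4896 ÷ 16 = 306 remainder 0
306 ÷ 16 = 19 remainder 2
19 ÷ 16 = 1 remainder 3
1 ÷ 16 = 0 remainder 1
Reading remainders bottom to top: 1320F5



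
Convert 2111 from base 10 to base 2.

Using repeated division by 2:
2111 ÷ 2 = 1055 remainder 1
1055 ÷ 2 = 527 remainder 1
527 ÷ 2 = 263 remainder 1
263 ÷ 2 = 131 remainder 1
131 ÷ 2 = 65 remainder 1
65 ÷ 2 = 32 remainder 1
32 ÷ 2 = 16 remainder 0
16 ÷ 2 = 8 remainder 0
8 ÷ 2 = 4 remainder 0
4 ÷ 2 = 2 remainder 0
2 ÷ 2 = 1 remainder 0
1 ÷ 2 = 0 remainder 1
Reading remainders bottom to top: 100000111111



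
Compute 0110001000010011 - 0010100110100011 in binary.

Method 1 - Direct subtraction (column by column from the right: bit − bit − borrow-in; if negative, add 2 and borrow 1 from the next column):
borrow: 0111001111000000
        0110001000010011
-       0010100110100011
------------------------
        0011100001110000

Method 2 - Add two's complement:
Two's complement of 0010100110100011: invert → 1101011001011100, add 1 → 1101011001011101
  0110001000010011
+ 1101011001011101
------------------
 10011100001110000  (end carry out of the top bit = 1)
Discarding the end carry: 0011100001110000
Decimal check:
  0110001000010011 = 16384 + 8192 + 512 + 16 + 2 + 1 = 25107
  0010100110100011 = 8192 + 2048 + 256 + 128 + 32 + 2 + 1 = 10659
  25107 - 10659 = 14448, and 0011100001110000 = 8192 + 4096 + 2048 + 64 + 32 + 16 = 14448 ✓



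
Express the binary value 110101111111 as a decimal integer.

Sum of powers of 2 for each 1-bit:
2^0 + 2^1 + 2^2 + 2^3 + 2^4 + 2^5 + 2^6 + 2^8 + 2^10 + 2^11
= 1 + 2 + 4 + 8 + 16 + 32 + 64 + 256 + 1024 + 2048
= 3455



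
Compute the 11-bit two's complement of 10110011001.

Original (sign bit 1, negative): 10110011001
Step 1 - Invert all bits: 01001100110
Step 2 - Add 1: 01001100111
Verification: 10110011001 + 01001100111 = 100000000000; discarding the end carry (carry out of the top bit) leaves the 11-bit value 00000000000, as required for x + (-x)



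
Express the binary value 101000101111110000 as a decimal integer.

Sum of powers of 2 for each 1-bit:
2^4 + 2^5 + 2^6 + 2^7 + 2^8 + 2^9 + 2^11 + 2^15 + 2^17
= 16 + 32 + 64 + 128 + 256 + 512 + 2048 + 32768 + 131072
= 166896



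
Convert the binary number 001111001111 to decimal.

Sum of powers of 2 for each 1-bit:
2^0 + 2^1 + 2^2 + 2^3 + 2^6 + 2^7 + 2^8 + 2^9
= 1 + 2 + 4 + 8 + 64 + 128 + 256 + 512
= 975



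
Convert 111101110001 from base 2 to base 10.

Sum of powers of 2 for each 1-bit:
2^0 + 2^4 + 2^5 + 2^6 + 2^8 + 2^9 + 2^10 + 2^11
= 1 + 16 + 32 + 64 + 256 + 512 + 1024 + 2048
= 3953



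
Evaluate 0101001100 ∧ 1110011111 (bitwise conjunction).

AND: 1 only when both bits are 1
  0101001100
& 1110011111
------------
  0100001100
Decimal: 332 & 927 = 268



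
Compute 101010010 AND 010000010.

AND: 1 only when both bits are 1
  101010010
& 010000010
-----------
  000000010
Decimal: 338 & 130 = 2



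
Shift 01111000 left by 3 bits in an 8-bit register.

Original: 01111000 (decimal 120)
Shift left by 3 positions
Append 3 zeros on the right and drop the 3 high bits that overflow the 8-bit width
Result: 11000000 (decimal 192)
Equivalent: 120 << 3 = 120 × 2^3 = 960, truncated to 8 bits = 192



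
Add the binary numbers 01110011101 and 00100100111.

Add column by column from the right: bit + bit + carry-in; write the sum mod 2, carry 1 when the sum is 2 or 3.
carry:  11001111110
        01110011101
+       00100100111
-------------------
       010011000100
(the carry out of the leftmost column, 0, becomes the leading bit)
Decimal check:
  01110011101 = 512 + 256 + 128 + 16 + 8 + 4 + 1 = 925
  00100100111 = 256 + 32 + 4 + 2 + 1 = 295
  925 + 295 = 1220, and 010011000100 = 1024 + 128 + 64 + 4 = 1220 ✓



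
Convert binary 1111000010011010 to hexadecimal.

Group into 4-bit nibbles from right:
  1111 = F
  0000 = 0
  1001 = 9
  1010 = A
Result: F09A



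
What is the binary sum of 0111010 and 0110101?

Add column by column from the right: bit + bit + carry-in; write the sum mod 2, carry 1 when the sum is 2 or 3.
carry:  1100000
        0111010
+       0110101
---------------
       01101111
(the carry out of the leftmost column, 0, becomes the leading bit)
Decimal check:
  0111010 = 32 + 16 + 8 + 2 = 58
  0110101 = 32 + 16 + 4 + 1 = 53
  58 + 53 = 111, and 01101111 = 64 + 32 + 8 + 4 + 2 + 1 = 111 ✓



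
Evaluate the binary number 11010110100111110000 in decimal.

Sum of powers of 2 for each 1-bit:
2^4 + 2^5 + 2^6 + 2^7 + 2^8 + 2^11 + 2^13 + 2^14 + 2^16 + 2^18 + 2^19
= 16 + 32 + 64 + 128 + 256 + 2048 + 8192 + 16384 + 65536 + 262144 + 524288
= 879088



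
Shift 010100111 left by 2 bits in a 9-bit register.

Original: 010100111 (decimal 167)
Shift left by 2 positions
Append 2 zeros on the right and drop the 2 high bits that overflow the 9-bit width
Result: 010011100 (decimal 156)
Equivalent: 167 << 2 = 167 × 2^2 = 668, truncated to 9 bits = 156



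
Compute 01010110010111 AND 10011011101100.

AND: 1 only when both bits are 1
  01010110010111
& 10011011101100
----------------
  00010010000100
Decimal: 5527 & 9964 = 1156



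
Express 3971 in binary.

Using repeated division by 2:
3971 ÷ 2 = 1985 remainder 1
1985 ÷ 2 = 992 remainder 1
992 ÷ 2 = 496 remainder 0
496 ÷ 2 = 248 remainder 0
248 ÷ 2 = 124 remainder 0
124 ÷ 2 = 62 remainder 0
62 ÷ 2 = 31 remainder 0
31 ÷ 2 = 15 remainder 1
15 ÷ 2 = 7 remainder 1
7 ÷ 2 = 3 remainder 1
3 ÷ 2 = 1 remainder 1
1 ÷ 2 = 0 remainder 1
Reading remainders bottom to top: 111110000011



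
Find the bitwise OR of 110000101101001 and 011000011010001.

OR: 1 when either bit is 1
  110000101101001
| 011000011010001
-----------------
  111000111111001
Decimal: 24937 | 12497 = 29177



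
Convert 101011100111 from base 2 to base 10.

Sum of powers of 2 for each 1-bit:
2^0 + 2^1 + 2^2 + 2^5 + 2^6 + 2^7 + 2^9 + 2^11
= 1 + 2 + 4 + 32 + 64 + 128 + 512 + 2048
= 2791



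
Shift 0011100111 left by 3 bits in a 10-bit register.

Original: 0011100111 (decimal 231)
Shift left by 3 positions
Append 3 zeros on the right and drop the 3 high bits that overflow the 10-bit width
Result: 1100111000 (decimal 824)
Equivalent: 231 << 3 = 231 × 2^3 = 1848, truncated to 10 bits = 824



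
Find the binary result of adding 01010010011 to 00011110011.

Add column by column from the right: bit + bit + carry-in; write the sum mod 2, carry 1 when the sum is 2 or 3.
carry:  00111100110
        01010010011
+       00011110011
-------------------
       001110000110
(the carry out of the leftmost column, 0, becomes the leading bit)
Decimal check:
  01010010011 = 512 + 128 + 16 + 2 + 1 = 659
  00011110011 = 128 + 64 + 32 + 16 + 2 + 1 = 243
  659 + 243 = 902, and 001110000110 = 512 + 256 + 128 + 4 + 2 = 902 ✓

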